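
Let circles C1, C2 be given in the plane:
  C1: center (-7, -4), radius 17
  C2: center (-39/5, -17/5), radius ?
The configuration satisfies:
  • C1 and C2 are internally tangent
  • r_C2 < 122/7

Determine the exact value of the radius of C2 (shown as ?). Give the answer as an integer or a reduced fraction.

16

1. [int C1,C2]  r_C2² − 34r_C2 + 288 = 0  ⇒  r_C2 = 16 or 18
2. given r_C2 < 122/7: keep 16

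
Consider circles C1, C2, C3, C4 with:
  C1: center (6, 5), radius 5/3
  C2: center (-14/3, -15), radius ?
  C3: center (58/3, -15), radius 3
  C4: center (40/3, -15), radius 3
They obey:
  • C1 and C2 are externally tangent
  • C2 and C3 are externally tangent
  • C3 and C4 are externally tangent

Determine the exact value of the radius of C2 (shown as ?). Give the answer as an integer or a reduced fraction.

1. [ext C1·C2]  r_C2² + (10/3)r_C2 − 511 = 0  ⇒  r_C2 = 21 (r>0 drops 1)
2. [ext C2·C3]  r_C2² + 6r_C2 − 567 = 0  ⇒  r_C2 = 21 (r>0 drops 1)

21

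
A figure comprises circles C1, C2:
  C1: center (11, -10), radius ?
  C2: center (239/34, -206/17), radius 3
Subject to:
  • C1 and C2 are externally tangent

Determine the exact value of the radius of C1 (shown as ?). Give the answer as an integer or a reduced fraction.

3/2

1. [ext C1·C2]  r_C1² + 6r_C1 − 45/4 = 0  ⇒  r_C1 = 3/2 (r>0 drops 1)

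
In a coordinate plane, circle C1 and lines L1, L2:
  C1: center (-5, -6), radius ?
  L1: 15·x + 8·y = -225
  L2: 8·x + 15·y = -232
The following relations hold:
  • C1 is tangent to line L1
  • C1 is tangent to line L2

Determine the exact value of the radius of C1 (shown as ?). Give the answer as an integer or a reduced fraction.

6

1. [C1‖L1]  r_C1² − 36 = 0  ⇒  r_C1 = 6 (r>0 drops 1)
2. [C1‖L2]  r_C1² − 36 = 0  ⇒  r_C1 = 6 (r>0 drops 1)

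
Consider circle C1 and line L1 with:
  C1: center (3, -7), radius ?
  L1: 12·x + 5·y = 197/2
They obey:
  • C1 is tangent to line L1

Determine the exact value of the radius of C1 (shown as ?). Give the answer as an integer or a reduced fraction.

1. [C1‖L1]  r_C1² − 225/4 = 0  ⇒  r_C1 = 15/2 (r>0 drops 1)

15/2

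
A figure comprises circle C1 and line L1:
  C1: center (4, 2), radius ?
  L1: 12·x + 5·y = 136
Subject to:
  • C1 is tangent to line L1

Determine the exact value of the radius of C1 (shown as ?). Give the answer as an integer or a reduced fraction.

1. [C1‖L1]  r_C1² − 36 = 0  ⇒  r_C1 = 6 (r>0 drops 1)

6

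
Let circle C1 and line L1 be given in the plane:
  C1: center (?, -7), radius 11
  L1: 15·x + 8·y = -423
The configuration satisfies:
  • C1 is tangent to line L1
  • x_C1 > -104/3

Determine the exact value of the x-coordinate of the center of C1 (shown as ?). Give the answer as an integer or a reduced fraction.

1. [C1‖L1]  x_C1² + (734/15)x_C1 + 2216/5 = 0  ⇒  x_C1 = -554/15 or -12
2. given x_C1 > -104/3: keep -12

-12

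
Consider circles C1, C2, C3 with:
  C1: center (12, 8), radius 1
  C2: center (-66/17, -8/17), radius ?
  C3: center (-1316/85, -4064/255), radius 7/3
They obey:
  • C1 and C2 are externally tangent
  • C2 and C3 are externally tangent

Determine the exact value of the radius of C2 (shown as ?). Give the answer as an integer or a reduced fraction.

17

1. [ext C1·C2]  r_C2² + 2r_C2 − 323 = 0  ⇒  r_C2 = 17 (r>0 drops 1)
2. [ext C2·C3]  r_C2² + (14/3)r_C2 − 1105/3 = 0  ⇒  r_C2 = 17 (r>0 drops 1)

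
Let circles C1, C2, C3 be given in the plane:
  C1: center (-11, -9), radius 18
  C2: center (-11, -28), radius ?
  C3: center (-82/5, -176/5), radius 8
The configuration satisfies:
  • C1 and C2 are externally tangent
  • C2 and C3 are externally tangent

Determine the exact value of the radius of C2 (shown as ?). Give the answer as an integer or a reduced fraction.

1. [ext C1·C2]  r_C2² + 36r_C2 − 37 = 0  ⇒  r_C2 = 1 (r>0 drops 1)
2. [ext C2·C3]  r_C2² + 16r_C2 − 17 = 0  ⇒  r_C2 = 1 (r>0 drops 1)

1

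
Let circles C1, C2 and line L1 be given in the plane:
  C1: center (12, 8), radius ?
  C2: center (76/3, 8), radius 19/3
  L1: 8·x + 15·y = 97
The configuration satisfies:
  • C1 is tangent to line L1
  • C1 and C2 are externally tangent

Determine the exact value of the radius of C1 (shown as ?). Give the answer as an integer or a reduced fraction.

7

1. [C1‖L1]  r_C1² − 49 = 0  ⇒  r_C1 = 7 (r>0 drops 1)
2. [ext C1·C2]  r_C1² + (38/3)r_C1 − 413/3 = 0  ⇒  r_C1 = 7 (r>0 drops 1)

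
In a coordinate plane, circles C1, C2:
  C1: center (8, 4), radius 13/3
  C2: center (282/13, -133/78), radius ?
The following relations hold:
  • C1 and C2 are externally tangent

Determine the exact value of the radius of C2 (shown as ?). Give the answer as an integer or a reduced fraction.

21/2

1. [ext C1·C2]  r_C2² + (26/3)r_C2 − 805/4 = 0  ⇒  r_C2 = 21/2 (r>0 drops 1)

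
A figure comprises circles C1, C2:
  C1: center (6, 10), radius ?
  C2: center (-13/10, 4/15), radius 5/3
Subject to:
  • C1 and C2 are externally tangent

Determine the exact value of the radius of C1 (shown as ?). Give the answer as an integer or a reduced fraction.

21/2

1. [ext C1·C2]  r_C1² + (10/3)r_C1 − 581/4 = 0  ⇒  r_C1 = 21/2 (r>0 drops 1)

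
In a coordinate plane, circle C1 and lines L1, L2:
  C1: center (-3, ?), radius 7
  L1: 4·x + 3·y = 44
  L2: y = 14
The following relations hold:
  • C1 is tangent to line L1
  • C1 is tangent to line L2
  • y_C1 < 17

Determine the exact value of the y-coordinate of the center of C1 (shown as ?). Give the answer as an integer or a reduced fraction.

1. [C1‖L1]  y_C1² − (112/3)y_C1 + 637/3 = 0  ⇒  y_C1 = 7 or 91/3
2. [C1‖L2]  y_C1² − 28y_C1 + 147 = 0  ⇒  y_C1 = 7 or 21

7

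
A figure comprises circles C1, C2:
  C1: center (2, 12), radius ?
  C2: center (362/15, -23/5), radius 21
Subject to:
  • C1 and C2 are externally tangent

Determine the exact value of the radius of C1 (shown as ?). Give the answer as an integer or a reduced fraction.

1. [ext C1·C2]  r_C1² + 42r_C1 − 2920/9 = 0  ⇒  r_C1 = 20/3 (r>0 drops 1)

20/3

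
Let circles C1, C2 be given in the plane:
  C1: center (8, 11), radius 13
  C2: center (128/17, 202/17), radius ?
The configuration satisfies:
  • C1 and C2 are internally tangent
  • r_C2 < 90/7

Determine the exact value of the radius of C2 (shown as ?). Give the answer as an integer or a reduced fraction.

12

1. [int C1,C2]  r_C2² − 26r_C2 + 168 = 0  ⇒  r_C2 = 12 or 14
2. given r_C2 < 90/7: keep 12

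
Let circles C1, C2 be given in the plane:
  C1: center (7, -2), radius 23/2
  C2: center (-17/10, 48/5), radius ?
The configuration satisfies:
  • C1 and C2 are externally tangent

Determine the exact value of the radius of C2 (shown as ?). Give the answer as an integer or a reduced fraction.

1. [ext C1·C2]  r_C2² + 23r_C2 − 78 = 0  ⇒  r_C2 = 3 (r>0 drops 1)

3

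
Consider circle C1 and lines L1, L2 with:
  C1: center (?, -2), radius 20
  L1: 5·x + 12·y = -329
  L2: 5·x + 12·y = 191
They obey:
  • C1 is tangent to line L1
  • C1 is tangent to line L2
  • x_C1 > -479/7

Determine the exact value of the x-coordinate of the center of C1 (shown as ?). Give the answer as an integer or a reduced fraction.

1. [C1‖L1]  x_C1² + 122x_C1 + 1017 = 0  ⇒  x_C1 = -113 or -9
2. [C1‖L2]  x_C1² − 86x_C1 − 855 = 0  ⇒  x_C1 = -9 or 95

-9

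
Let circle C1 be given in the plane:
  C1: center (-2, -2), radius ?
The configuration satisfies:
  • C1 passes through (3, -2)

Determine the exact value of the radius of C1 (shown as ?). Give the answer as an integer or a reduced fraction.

1. [C1∋P]  r_C1² − 25 = 0  ⇒  r_C1 = 5 (r>0 drops 1)

5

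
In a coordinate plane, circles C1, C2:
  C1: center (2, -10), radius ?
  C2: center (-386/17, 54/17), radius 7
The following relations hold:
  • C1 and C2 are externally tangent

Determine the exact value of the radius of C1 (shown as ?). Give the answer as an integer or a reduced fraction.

1. [ext C1·C2]  r_C1² + 14r_C1 − 735 = 0  ⇒  r_C1 = 21 (r>0 drops 1)

21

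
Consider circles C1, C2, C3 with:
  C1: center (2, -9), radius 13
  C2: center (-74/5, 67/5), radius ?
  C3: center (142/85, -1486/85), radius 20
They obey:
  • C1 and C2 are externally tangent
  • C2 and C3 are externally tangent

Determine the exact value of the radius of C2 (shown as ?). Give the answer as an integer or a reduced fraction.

1. [ext C1·C2]  r_C2² + 26r_C2 − 615 = 0  ⇒  r_C2 = 15 (r>0 drops 1)
2. [ext C2·C3]  r_C2² + 40r_C2 − 825 = 0  ⇒  r_C2 = 15 (r>0 drops 1)

15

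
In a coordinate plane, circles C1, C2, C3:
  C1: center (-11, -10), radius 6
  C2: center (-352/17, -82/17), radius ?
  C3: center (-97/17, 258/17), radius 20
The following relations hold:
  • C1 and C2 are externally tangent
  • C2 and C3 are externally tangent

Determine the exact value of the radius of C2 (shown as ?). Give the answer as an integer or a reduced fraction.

5

1. [ext C1·C2]  r_C2² + 12r_C2 − 85 = 0  ⇒  r_C2 = 5 (r>0 drops 1)
2. [ext C2·C3]  r_C2² + 40r_C2 − 225 = 0  ⇒  r_C2 = 5 (r>0 drops 1)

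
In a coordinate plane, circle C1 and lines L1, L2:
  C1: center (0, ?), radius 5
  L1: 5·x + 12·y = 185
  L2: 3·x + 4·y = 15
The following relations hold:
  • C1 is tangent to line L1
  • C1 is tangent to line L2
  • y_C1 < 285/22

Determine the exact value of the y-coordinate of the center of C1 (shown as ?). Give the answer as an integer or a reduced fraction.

10

1. [C1‖L1]  y_C1² − (185/6)y_C1 + 625/3 = 0  ⇒  y_C1 = 10 or 125/6
2. [C1‖L2]  y_C1² − (15/2)y_C1 − 25 = 0  ⇒  y_C1 = -5/2 or 10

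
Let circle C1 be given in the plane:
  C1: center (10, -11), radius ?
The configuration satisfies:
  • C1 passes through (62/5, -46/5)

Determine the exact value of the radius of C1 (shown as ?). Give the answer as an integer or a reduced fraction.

3

1. [C1∋P]  r_C1² − 9 = 0  ⇒  r_C1 = 3 (r>0 drops 1)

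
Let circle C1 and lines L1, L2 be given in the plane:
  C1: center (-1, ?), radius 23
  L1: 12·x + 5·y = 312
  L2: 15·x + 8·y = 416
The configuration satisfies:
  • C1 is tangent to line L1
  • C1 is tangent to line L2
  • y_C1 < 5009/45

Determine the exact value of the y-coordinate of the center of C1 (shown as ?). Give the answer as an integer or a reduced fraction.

1. [C1‖L1]  y_C1² − (648/5)y_C1 + 623 = 0  ⇒  y_C1 = 5 or 623/5
2. [C1‖L2]  y_C1² − (431/4)y_C1 + 2055/4 = 0  ⇒  y_C1 = 5 or 411/4

5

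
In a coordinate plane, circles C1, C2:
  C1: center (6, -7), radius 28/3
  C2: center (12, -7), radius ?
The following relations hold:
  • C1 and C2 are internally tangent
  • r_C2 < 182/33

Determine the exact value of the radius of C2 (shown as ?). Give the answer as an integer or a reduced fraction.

1. [int C1,C2]  r_C2² − (56/3)r_C2 + 460/9 = 0  ⇒  r_C2 = 10/3 or 46/3
2. given r_C2 < 182/33: keep 10/3

10/3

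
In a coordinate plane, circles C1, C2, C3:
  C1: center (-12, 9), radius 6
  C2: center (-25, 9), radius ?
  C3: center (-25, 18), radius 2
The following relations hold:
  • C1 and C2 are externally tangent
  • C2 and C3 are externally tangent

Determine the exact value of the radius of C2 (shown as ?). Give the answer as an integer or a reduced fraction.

1. [ext C1·C2]  r_C2² + 12r_C2 − 133 = 0  ⇒  r_C2 = 7 (r>0 drops 1)
2. [ext C2·C3]  r_C2² + 4r_C2 − 77 = 0  ⇒  r_C2 = 7 (r>0 drops 1)

7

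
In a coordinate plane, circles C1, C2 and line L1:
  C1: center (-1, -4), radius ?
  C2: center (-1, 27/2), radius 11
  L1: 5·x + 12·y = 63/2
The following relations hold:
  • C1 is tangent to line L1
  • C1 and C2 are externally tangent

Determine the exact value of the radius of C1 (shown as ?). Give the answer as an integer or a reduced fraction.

13/2

1. [C1‖L1]  r_C1² − 169/4 = 0  ⇒  r_C1 = 13/2 (r>0 drops 1)
2. [ext C1·C2]  r_C1² + 22r_C1 − 741/4 = 0  ⇒  r_C1 = 13/2 (r>0 drops 1)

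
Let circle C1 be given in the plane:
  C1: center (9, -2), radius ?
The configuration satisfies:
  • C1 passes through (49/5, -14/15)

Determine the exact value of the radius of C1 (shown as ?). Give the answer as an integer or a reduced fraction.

4/3

1. [C1∋P]  r_C1² − 16/9 = 0  ⇒  r_C1 = 4/3 (r>0 drops 1)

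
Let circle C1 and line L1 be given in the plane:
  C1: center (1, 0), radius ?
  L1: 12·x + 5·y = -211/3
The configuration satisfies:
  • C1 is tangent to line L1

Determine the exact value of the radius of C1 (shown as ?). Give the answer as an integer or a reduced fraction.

1. [C1‖L1]  r_C1² − 361/9 = 0  ⇒  r_C1 = 19/3 (r>0 drops 1)

19/3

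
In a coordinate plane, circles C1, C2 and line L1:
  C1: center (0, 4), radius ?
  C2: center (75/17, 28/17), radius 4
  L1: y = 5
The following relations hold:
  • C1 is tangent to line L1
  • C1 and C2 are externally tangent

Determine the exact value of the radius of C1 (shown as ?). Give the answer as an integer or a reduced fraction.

1. [C1‖L1]  r_C1² − 1 = 0  ⇒  r_C1 = 1 (r>0 drops 1)
2. [ext C1·C2]  r_C1² + 8r_C1 − 9 = 0  ⇒  r_C1 = 1 (r>0 drops 1)

1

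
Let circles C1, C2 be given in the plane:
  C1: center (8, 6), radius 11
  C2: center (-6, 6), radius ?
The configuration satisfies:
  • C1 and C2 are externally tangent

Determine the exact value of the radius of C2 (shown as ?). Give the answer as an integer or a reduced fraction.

3

1. [ext C1·C2]  r_C2² + 22r_C2 − 75 = 0  ⇒  r_C2 = 3 (r>0 drops 1)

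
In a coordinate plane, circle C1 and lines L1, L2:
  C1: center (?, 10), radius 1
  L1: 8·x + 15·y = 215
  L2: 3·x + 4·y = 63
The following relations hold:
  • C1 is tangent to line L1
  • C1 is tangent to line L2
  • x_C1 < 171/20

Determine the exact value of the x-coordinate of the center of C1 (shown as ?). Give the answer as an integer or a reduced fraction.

1. [C1‖L1]  x_C1² − (65/4)x_C1 + 123/2 = 0  ⇒  x_C1 = 6 or 41/4
2. [C1‖L2]  x_C1² − (46/3)x_C1 + 56 = 0  ⇒  x_C1 = 6 or 28/3

6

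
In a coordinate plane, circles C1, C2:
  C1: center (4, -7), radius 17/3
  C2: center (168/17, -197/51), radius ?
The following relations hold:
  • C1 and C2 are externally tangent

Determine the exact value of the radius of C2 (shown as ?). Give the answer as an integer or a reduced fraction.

1

1. [ext C1·C2]  r_C2² + (34/3)r_C2 − 37/3 = 0  ⇒  r_C2 = 1 (r>0 drops 1)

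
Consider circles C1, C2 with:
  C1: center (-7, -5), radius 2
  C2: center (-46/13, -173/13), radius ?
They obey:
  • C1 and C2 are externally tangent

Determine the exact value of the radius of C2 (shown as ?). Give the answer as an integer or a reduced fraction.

7

1. [ext C1·C2]  r_C2² + 4r_C2 − 77 = 0  ⇒  r_C2 = 7 (r>0 drops 1)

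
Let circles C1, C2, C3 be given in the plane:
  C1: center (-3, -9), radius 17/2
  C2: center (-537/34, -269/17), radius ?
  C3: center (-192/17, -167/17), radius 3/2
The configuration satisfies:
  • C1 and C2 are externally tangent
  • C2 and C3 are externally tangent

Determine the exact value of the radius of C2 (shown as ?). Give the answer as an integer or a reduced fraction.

1. [ext C1·C2]  r_C2² + 17r_C2 − 138 = 0  ⇒  r_C2 = 6 (r>0 drops 1)
2. [ext C2·C3]  r_C2² + 3r_C2 − 54 = 0  ⇒  r_C2 = 6 (r>0 drops 1)

6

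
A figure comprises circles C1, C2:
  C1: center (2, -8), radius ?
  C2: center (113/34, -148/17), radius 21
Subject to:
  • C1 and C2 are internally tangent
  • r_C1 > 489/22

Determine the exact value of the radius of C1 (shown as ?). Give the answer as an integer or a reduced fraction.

1. [int C1,C2]  r_C1² − 42r_C1 + 1755/4 = 0  ⇒  r_C1 = 39/2 or 45/2
2. given r_C1 > 489/22: keep 45/2

45/2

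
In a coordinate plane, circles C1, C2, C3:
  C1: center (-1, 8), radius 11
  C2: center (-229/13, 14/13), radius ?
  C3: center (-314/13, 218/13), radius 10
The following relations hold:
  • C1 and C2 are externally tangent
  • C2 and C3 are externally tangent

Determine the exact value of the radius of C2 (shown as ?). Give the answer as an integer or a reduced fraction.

1. [ext C1·C2]  r_C2² + 22r_C2 − 203 = 0  ⇒  r_C2 = 7 (r>0 drops 1)
2. [ext C2·C3]  r_C2² + 20r_C2 − 189 = 0  ⇒  r_C2 = 7 (r>0 drops 1)

7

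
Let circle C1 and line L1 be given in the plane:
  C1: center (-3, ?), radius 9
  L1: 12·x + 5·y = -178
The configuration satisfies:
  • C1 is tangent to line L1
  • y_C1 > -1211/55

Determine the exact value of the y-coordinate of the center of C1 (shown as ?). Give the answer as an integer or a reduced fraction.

1. [C1‖L1]  y_C1² + (284/5)y_C1 + 259 = 0  ⇒  y_C1 = -259/5 or -5
2. given y_C1 > -1211/55: keep -5

-5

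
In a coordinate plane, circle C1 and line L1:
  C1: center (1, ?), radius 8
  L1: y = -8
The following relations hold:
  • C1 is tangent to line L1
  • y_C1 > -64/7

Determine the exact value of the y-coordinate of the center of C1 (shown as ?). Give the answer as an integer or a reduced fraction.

0

1. [C1‖L1]  y_C1² + 16y_C1 = 0  ⇒  y_C1 = -16 or 0
2. given y_C1 > -64/7: keep 0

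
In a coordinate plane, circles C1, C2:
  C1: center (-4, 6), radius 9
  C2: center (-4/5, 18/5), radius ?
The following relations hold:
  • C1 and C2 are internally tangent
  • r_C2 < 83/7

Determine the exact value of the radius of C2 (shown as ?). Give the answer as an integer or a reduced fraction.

1. [int C1,C2]  r_C2² − 18r_C2 + 65 = 0  ⇒  r_C2 = 5 or 13
2. given r_C2 < 83/7: keep 5

5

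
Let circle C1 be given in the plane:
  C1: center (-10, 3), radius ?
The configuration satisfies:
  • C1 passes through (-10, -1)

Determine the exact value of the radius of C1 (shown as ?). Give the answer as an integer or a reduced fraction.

1. [C1∋P]  r_C1² − 16 = 0  ⇒  r_C1 = 4 (r>0 drops 1)

4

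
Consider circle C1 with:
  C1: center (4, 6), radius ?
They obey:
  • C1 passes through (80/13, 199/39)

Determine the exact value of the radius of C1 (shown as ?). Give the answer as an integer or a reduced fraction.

7/3

1. [C1∋P]  r_C1² − 49/9 = 0  ⇒  r_C1 = 7/3 (r>0 drops 1)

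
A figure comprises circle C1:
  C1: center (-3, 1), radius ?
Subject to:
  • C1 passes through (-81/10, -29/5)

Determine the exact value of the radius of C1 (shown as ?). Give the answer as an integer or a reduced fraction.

17/2

1. [C1∋P]  r_C1² − 289/4 = 0  ⇒  r_C1 = 17/2 (r>0 drops 1)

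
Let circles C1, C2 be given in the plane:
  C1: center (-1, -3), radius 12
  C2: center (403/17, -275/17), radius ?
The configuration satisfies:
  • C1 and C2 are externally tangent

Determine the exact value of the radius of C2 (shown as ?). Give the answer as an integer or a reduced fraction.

1. [ext C1·C2]  r_C2² + 24r_C2 − 640 = 0  ⇒  r_C2 = 16 (r>0 drops 1)

16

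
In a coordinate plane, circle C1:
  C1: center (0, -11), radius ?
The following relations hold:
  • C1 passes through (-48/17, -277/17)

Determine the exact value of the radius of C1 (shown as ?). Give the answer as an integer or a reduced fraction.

1. [C1∋P]  r_C1² − 36 = 0  ⇒  r_C1 = 6 (r>0 drops 1)

6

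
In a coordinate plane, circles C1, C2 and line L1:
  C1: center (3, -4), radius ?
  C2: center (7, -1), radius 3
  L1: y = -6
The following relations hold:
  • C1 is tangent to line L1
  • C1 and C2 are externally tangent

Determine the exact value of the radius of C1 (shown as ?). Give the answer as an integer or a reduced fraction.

2

1. [C1‖L1]  r_C1² − 4 = 0  ⇒  r_C1 = 2 (r>0 drops 1)
2. [ext C1·C2]  r_C1² + 6r_C1 − 16 = 0  ⇒  r_C1 = 2 (r>0 drops 1)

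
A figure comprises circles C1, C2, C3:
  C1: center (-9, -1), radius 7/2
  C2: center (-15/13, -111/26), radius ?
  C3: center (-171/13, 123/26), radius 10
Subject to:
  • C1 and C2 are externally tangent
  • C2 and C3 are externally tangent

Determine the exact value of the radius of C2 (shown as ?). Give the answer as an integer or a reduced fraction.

1. [ext C1·C2]  r_C2² + 7r_C2 − 60 = 0  ⇒  r_C2 = 5 (r>0 drops 1)
2. [ext C2·C3]  r_C2² + 20r_C2 − 125 = 0  ⇒  r_C2 = 5 (r>0 drops 1)

5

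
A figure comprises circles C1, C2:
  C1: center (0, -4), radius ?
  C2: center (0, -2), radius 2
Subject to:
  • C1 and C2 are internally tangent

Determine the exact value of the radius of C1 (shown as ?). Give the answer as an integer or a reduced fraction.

1. [int C1,C2]  r_C1² − 4r_C1 = 0  ⇒  r_C1 = 4 (r>0 drops 1)

4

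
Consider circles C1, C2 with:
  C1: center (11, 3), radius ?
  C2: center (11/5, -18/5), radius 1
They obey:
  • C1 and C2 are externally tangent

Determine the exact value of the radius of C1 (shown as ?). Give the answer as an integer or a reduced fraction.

1. [ext C1·C2]  r_C1² + 2r_C1 − 120 = 0  ⇒  r_C1 = 10 (r>0 drops 1)

10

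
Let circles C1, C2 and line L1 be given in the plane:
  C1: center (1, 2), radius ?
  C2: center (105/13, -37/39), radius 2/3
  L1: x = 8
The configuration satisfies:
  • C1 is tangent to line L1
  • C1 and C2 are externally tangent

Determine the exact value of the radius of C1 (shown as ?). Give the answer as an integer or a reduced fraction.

7

1. [C1‖L1]  r_C1² − 49 = 0  ⇒  r_C1 = 7 (r>0 drops 1)
2. [ext C1·C2]  r_C1² + (4/3)r_C1 − 175/3 = 0  ⇒  r_C1 = 7 (r>0 drops 1)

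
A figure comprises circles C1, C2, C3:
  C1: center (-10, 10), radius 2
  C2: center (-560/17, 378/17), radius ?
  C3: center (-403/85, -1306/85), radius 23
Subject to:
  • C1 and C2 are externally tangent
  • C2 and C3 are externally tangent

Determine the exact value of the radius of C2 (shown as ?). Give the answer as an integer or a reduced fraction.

1. [ext C1·C2]  r_C2² + 4r_C2 − 672 = 0  ⇒  r_C2 = 24 (r>0 drops 1)
2. [ext C2·C3]  r_C2² + 46r_C2 − 1680 = 0  ⇒  r_C2 = 24 (r>0 drops 1)

24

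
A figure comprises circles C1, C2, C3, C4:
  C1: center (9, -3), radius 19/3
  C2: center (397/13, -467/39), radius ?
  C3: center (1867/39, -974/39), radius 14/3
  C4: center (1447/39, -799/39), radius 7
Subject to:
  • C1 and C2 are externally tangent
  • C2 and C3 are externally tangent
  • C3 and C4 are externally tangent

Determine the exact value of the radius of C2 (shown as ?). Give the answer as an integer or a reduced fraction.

17

1. [ext C1·C2]  r_C2² + (38/3)r_C2 − 1513/3 = 0  ⇒  r_C2 = 17 (r>0 drops 1)
2. [ext C2·C3]  r_C2² + (28/3)r_C2 − 1343/3 = 0  ⇒  r_C2 = 17 (r>0 drops 1)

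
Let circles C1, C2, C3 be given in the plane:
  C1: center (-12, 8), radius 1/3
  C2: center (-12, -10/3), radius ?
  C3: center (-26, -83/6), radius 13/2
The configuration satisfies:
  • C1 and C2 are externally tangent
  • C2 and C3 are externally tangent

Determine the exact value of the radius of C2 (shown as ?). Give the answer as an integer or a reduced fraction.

1. [ext C1·C2]  r_C2² + (2/3)r_C2 − 385/3 = 0  ⇒  r_C2 = 11 (r>0 drops 1)
2. [ext C2·C3]  r_C2² + 13r_C2 − 264 = 0  ⇒  r_C2 = 11 (r>0 drops 1)

11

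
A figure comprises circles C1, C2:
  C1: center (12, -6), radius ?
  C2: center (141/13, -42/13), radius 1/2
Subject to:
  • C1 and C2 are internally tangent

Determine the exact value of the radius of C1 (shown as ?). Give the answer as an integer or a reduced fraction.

1. [int C1,C2]  r_C1² − 1r_C1 − 35/4 = 0  ⇒  r_C1 = 7/2 (r>0 drops 1)

7/2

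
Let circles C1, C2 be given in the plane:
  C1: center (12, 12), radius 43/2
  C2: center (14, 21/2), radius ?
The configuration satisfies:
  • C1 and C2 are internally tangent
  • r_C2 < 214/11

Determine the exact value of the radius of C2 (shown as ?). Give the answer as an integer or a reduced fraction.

1. [int C1,C2]  r_C2² − 43r_C2 + 456 = 0  ⇒  r_C2 = 19 or 24
2. given r_C2 < 214/11: keep 19

19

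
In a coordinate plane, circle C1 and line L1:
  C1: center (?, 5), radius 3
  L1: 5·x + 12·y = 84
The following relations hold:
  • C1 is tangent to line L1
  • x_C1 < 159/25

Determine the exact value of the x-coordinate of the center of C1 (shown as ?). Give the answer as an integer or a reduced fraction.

1. [C1‖L1]  x_C1² − (48/5)x_C1 − 189/5 = 0  ⇒  x_C1 = -3 or 63/5
2. given x_C1 < 159/25: keep -3

-3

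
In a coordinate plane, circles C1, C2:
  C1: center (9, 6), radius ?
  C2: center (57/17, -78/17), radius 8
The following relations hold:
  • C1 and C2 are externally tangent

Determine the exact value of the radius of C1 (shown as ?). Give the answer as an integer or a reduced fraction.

1. [ext C1·C2]  r_C1² + 16r_C1 − 80 = 0  ⇒  r_C1 = 4 (r>0 drops 1)

4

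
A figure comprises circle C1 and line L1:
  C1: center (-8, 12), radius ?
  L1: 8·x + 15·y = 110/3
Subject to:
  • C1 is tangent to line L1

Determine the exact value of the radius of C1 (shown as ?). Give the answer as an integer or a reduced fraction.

1. [C1‖L1]  r_C1² − 196/9 = 0  ⇒  r_C1 = 14/3 (r>0 drops 1)

14/3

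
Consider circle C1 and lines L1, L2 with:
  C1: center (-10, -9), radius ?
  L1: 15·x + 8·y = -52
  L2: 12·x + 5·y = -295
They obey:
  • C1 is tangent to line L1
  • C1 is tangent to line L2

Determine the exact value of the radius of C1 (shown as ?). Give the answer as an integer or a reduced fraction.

1. [C1‖L1]  r_C1² − 100 = 0  ⇒  r_C1 = 10 (r>0 drops 1)
2. [C1‖L2]  r_C1² − 100 = 0  ⇒  r_C1 = 10 (r>0 drops 1)

10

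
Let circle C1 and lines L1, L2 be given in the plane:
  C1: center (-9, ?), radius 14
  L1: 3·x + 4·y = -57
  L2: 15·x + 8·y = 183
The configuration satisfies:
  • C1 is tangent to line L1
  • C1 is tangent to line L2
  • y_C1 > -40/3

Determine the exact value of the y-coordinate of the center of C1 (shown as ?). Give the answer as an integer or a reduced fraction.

1. [C1‖L1]  y_C1² + 15y_C1 − 250 = 0  ⇒  y_C1 = -25 or 10
2. [C1‖L2]  y_C1² − (159/2)y_C1 + 695 = 0  ⇒  y_C1 = 10 or 139/2

10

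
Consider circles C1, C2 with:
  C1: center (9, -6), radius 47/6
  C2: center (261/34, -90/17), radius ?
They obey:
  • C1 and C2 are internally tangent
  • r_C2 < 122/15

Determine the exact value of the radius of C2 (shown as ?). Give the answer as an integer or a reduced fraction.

19/3

1. [int C1,C2]  r_C2² − (47/3)r_C2 + 532/9 = 0  ⇒  r_C2 = 19/3 or 28/3
2. given r_C2 < 122/15: keep 19/3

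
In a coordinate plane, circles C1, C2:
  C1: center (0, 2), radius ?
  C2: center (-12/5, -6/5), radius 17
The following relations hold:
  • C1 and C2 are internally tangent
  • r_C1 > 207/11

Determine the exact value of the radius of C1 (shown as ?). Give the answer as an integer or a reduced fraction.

1. [int C1,C2]  r_C1² − 34r_C1 + 273 = 0  ⇒  r_C1 = 13 or 21
2. given r_C1 > 207/11: keep 21

21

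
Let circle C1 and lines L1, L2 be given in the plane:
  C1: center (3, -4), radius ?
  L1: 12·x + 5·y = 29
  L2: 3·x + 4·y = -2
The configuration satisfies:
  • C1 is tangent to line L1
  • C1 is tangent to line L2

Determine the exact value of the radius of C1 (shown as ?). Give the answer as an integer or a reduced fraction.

1. [C1‖L1]  r_C1² − 1 = 0  ⇒  r_C1 = 1 (r>0 drops 1)
2. [C1‖L2]  r_C1² − 1 = 0  ⇒  r_C1 = 1 (r>0 drops 1)

1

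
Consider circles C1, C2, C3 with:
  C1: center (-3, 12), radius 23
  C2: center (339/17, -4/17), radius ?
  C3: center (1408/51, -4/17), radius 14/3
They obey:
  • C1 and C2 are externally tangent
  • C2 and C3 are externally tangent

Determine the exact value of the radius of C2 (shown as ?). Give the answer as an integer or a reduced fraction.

1. [ext C1·C2]  r_C2² + 46r_C2 − 147 = 0  ⇒  r_C2 = 3 (r>0 drops 1)
2. [ext C2·C3]  r_C2² + (28/3)r_C2 − 37 = 0  ⇒  r_C2 = 3 (r>0 drops 1)

3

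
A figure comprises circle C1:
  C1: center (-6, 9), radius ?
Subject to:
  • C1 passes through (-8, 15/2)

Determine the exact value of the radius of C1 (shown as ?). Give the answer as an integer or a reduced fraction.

5/2

1. [C1∋P]  r_C1² − 25/4 = 0  ⇒  r_C1 = 5/2 (r>0 drops 1)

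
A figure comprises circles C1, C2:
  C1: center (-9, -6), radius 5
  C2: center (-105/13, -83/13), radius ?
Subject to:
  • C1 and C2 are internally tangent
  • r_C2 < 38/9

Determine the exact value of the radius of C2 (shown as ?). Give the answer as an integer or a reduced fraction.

4

1. [int C1,C2]  r_C2² − 10r_C2 + 24 = 0  ⇒  r_C2 = 4 or 6
2. given r_C2 < 38/9: keep 4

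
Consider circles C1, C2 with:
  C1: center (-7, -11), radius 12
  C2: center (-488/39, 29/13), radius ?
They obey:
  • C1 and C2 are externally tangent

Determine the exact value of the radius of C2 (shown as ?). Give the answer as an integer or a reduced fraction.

1. [ext C1·C2]  r_C2² + 24r_C2 − 553/9 = 0  ⇒  r_C2 = 7/3 (r>0 drops 1)

7/3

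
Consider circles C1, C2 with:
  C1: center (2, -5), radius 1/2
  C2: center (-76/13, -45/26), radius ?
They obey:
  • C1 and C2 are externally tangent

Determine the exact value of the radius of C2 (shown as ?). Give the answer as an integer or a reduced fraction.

8

1. [ext C1·C2]  r_C2² + 1r_C2 − 72 = 0  ⇒  r_C2 = 8 (r>0 drops 1)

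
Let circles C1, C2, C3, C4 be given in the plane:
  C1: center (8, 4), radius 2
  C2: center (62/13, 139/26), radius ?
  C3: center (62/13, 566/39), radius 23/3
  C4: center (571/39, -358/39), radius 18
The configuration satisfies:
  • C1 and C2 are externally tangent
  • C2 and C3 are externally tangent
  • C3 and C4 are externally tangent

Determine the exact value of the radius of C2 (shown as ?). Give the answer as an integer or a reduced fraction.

1. [ext C1·C2]  r_C2² + 4r_C2 − 33/4 = 0  ⇒  r_C2 = 3/2 (r>0 drops 1)
2. [ext C2·C3]  r_C2² + (46/3)r_C2 − 101/4 = 0  ⇒  r_C2 = 3/2 (r>0 drops 1)

3/2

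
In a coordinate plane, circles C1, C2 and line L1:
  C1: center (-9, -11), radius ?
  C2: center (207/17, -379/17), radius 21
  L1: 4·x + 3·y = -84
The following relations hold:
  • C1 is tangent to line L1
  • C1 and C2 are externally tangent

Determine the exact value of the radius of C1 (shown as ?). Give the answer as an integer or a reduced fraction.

1. [C1‖L1]  r_C1² − 9 = 0  ⇒  r_C1 = 3 (r>0 drops 1)
2. [ext C1·C2]  r_C1² + 42r_C1 − 135 = 0  ⇒  r_C1 = 3 (r>0 drops 1)

3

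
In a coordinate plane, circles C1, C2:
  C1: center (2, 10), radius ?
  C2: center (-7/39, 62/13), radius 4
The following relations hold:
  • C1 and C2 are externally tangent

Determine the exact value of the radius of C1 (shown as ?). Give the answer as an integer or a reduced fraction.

5/3

1. [ext C1·C2]  r_C1² + 8r_C1 − 145/9 = 0  ⇒  r_C1 = 5/3 (r>0 drops 1)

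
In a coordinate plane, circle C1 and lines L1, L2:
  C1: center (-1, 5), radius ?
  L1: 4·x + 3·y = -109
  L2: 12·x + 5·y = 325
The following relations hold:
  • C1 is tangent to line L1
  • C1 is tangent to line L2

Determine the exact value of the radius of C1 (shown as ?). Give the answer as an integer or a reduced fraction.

1. [C1‖L1]  r_C1² − 576 = 0  ⇒  r_C1 = 24 (r>0 drops 1)
2. [C1‖L2]  r_C1² − 576 = 0  ⇒  r_C1 = 24 (r>0 drops 1)

24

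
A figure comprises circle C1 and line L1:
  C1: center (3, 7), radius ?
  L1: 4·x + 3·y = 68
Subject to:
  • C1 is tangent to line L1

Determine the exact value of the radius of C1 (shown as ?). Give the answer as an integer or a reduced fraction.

1. [C1‖L1]  r_C1² − 49 = 0  ⇒  r_C1 = 7 (r>0 drops 1)

7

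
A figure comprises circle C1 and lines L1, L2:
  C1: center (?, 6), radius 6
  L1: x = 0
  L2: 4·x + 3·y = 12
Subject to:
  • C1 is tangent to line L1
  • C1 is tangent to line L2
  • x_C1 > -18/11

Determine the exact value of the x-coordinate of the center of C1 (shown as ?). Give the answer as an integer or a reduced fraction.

6

1. [C1‖L1]  x_C1² − 36 = 0  ⇒  x_C1 = -6 or 6
2. [C1‖L2]  x_C1² + 3x_C1 − 54 = 0  ⇒  x_C1 = -9 or 6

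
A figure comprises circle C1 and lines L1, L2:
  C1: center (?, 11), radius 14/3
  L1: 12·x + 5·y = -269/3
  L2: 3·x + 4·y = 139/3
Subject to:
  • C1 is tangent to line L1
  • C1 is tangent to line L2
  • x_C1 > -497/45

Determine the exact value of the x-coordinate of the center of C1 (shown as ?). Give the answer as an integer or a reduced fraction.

-7

1. [C1‖L1]  x_C1² + (217/9)x_C1 + 1078/9 = 0  ⇒  x_C1 = -154/9 or -7
2. [C1‖L2]  x_C1² − (14/9)x_C1 − 539/9 = 0  ⇒  x_C1 = -7 or 77/9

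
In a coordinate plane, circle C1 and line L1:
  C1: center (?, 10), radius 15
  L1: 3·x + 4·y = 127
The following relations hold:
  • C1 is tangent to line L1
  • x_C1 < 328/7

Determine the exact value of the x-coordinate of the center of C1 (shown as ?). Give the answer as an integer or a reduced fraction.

1. [C1‖L1]  x_C1² − 58x_C1 + 216 = 0  ⇒  x_C1 = 4 or 54
2. given x_C1 < 328/7: keep 4

4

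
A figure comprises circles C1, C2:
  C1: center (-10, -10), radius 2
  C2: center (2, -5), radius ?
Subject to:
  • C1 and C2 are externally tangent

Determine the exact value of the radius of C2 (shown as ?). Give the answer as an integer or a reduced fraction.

11

1. [ext C1·C2]  r_C2² + 4r_C2 − 165 = 0  ⇒  r_C2 = 11 (r>0 drops 1)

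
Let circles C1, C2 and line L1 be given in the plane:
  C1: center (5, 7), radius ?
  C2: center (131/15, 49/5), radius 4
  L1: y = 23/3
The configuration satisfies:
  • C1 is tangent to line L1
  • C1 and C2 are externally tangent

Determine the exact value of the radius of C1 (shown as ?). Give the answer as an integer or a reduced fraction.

2/3

1. [C1‖L1]  r_C1² − 4/9 = 0  ⇒  r_C1 = 2/3 (r>0 drops 1)
2. [ext C1·C2]  r_C1² + 8r_C1 − 52/9 = 0  ⇒  r_C1 = 2/3 (r>0 drops 1)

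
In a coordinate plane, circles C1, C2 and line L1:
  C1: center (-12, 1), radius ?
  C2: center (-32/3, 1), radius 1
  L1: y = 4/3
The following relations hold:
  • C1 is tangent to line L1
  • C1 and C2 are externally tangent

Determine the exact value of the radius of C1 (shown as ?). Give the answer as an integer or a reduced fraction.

1. [C1‖L1]  r_C1² − 1/9 = 0  ⇒  r_C1 = 1/3 (r>0 drops 1)
2. [ext C1·C2]  r_C1² + 2r_C1 − 7/9 = 0  ⇒  r_C1 = 1/3 (r>0 drops 1)

1/3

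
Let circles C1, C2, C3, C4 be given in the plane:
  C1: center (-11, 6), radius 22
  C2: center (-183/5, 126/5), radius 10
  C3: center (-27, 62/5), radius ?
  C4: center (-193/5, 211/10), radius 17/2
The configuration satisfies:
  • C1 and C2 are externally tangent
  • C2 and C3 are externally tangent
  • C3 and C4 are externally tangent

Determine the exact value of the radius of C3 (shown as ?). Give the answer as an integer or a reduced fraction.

6

1. [ext C2·C3]  r_C3² + 20r_C3 − 156 = 0  ⇒  r_C3 = 6 (r>0 drops 1)
2. [ext C3·C4]  r_C3² + 17r_C3 − 138 = 0  ⇒  r_C3 = 6 (r>0 drops 1)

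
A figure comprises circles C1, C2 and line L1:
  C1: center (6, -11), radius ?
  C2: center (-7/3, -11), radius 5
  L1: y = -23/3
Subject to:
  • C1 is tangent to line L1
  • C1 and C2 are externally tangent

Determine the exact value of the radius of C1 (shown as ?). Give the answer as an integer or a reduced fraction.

10/3

1. [C1‖L1]  r_C1² − 100/9 = 0  ⇒  r_C1 = 10/3 (r>0 drops 1)
2. [ext C1·C2]  r_C1² + 10r_C1 − 400/9 = 0  ⇒  r_C1 = 10/3 (r>0 drops 1)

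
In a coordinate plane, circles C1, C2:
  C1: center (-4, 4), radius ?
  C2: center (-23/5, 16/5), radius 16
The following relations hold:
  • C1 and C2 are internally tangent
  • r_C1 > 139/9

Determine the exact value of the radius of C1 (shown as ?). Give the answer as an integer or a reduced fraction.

1. [int C1,C2]  r_C1² − 32r_C1 + 255 = 0  ⇒  r_C1 = 15 or 17
2. given r_C1 > 139/9: keep 17

17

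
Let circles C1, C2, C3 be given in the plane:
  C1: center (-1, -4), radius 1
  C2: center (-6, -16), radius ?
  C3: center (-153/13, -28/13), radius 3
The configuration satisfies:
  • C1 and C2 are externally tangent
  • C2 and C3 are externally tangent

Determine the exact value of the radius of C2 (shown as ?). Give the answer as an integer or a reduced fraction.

12

1. [ext C1·C2]  r_C2² + 2r_C2 − 168 = 0  ⇒  r_C2 = 12 (r>0 drops 1)
2. [ext C2·C3]  r_C2² + 6r_C2 − 216 = 0  ⇒  r_C2 = 12 (r>0 drops 1)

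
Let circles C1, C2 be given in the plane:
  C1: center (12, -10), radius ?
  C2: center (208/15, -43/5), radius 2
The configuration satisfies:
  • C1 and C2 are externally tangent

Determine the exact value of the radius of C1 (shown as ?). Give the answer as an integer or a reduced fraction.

1. [ext C1·C2]  r_C1² + 4r_C1 − 13/9 = 0  ⇒  r_C1 = 1/3 (r>0 drops 1)

1/3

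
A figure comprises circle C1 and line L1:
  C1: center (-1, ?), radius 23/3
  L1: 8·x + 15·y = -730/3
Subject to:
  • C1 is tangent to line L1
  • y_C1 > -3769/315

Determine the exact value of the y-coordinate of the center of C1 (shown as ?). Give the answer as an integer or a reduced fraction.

1. [C1‖L1]  y_C1² + (1412/45)y_C1 + 7679/45 = 0  ⇒  y_C1 = -1097/45 or -7
2. given y_C1 > -3769/315: keep -7

-7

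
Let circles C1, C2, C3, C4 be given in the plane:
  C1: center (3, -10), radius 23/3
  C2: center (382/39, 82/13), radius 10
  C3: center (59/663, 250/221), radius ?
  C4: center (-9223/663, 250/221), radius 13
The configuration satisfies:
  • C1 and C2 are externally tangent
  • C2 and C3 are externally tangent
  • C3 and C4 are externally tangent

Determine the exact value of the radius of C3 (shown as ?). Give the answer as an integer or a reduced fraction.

1

1. [ext C2·C3]  r_C3² + 20r_C3 − 21 = 0  ⇒  r_C3 = 1 (r>0 drops 1)
2. [ext C3·C4]  r_C3² + 26r_C3 − 27 = 0  ⇒  r_C3 = 1 (r>0 drops 1)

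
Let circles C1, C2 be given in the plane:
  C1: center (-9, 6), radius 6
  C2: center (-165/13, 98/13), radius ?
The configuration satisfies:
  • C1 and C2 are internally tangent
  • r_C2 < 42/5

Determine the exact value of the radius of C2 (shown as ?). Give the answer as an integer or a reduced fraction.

2

1. [int C1,C2]  r_C2² − 12r_C2 + 20 = 0  ⇒  r_C2 = 2 or 10
2. given r_C2 < 42/5: keep 2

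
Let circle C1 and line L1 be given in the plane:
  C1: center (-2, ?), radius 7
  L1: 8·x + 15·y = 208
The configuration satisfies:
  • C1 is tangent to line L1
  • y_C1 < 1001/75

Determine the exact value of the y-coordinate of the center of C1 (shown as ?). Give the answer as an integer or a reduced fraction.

7

1. [C1‖L1]  y_C1² − (448/15)y_C1 + 2401/15 = 0  ⇒  y_C1 = 7 or 343/15
2. given y_C1 < 1001/75: keep 7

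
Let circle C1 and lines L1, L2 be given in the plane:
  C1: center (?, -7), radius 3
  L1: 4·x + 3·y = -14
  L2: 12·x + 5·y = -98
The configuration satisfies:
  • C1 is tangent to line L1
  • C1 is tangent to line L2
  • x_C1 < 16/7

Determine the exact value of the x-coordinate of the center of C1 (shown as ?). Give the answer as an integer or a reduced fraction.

1. [C1‖L1]  x_C1² − (7/2)x_C1 − 11 = 0  ⇒  x_C1 = -2 or 11/2
2. [C1‖L2]  x_C1² + (21/2)x_C1 + 17 = 0  ⇒  x_C1 = -17/2 or -2

-2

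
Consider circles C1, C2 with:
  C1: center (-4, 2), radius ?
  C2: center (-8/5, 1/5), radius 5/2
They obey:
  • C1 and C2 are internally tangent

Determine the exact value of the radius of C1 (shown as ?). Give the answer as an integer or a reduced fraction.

1. [int C1,C2]  r_C1² − 5r_C1 − 11/4 = 0  ⇒  r_C1 = 11/2 (r>0 drops 1)

11/2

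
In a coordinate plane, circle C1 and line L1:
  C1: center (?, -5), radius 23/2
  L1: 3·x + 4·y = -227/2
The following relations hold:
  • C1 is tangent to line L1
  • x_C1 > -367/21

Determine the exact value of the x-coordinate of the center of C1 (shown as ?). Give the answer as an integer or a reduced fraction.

-12

1. [C1‖L1]  x_C1² + (187/3)x_C1 + 604 = 0  ⇒  x_C1 = -151/3 or -12
2. given x_C1 > -367/21: keep -12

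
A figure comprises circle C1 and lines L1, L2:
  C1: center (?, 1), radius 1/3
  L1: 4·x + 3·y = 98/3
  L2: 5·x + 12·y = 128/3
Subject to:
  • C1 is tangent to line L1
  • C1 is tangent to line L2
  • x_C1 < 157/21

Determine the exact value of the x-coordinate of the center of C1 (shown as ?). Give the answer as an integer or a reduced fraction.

1. [C1‖L1]  x_C1² − (89/6)x_C1 + 329/6 = 0  ⇒  x_C1 = 7 or 47/6
2. [C1‖L2]  x_C1² − (184/15)x_C1 + 553/15 = 0  ⇒  x_C1 = 79/15 or 7

7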